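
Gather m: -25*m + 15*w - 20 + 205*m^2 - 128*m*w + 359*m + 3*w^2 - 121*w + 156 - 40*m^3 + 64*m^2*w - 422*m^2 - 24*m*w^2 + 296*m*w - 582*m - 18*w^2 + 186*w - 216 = -40*m^3 + m^2*(64*w - 217) + m*(-24*w^2 + 168*w - 248) - 15*w^2 + 80*w - 80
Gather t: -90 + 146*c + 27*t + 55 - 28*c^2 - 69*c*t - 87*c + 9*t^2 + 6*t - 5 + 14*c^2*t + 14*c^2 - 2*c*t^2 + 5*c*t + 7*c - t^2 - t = -14*c^2 + 66*c + t^2*(8 - 2*c) + t*(14*c^2 - 64*c + 32) - 40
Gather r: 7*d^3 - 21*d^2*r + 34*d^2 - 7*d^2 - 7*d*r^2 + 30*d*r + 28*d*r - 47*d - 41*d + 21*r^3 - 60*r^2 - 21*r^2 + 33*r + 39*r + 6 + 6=7*d^3 + 27*d^2 - 88*d + 21*r^3 + r^2*(-7*d - 81) + r*(-21*d^2 + 58*d + 72) + 12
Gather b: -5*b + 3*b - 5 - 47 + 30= -2*b - 22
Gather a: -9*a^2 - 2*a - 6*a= -9*a^2 - 8*a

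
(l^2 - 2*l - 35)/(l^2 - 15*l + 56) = (l + 5)/(l - 8)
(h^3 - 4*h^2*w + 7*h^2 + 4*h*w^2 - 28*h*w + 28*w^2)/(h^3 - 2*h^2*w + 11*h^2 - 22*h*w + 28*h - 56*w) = (h - 2*w)/(h + 4)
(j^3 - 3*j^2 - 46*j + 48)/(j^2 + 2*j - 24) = (j^2 - 9*j + 8)/(j - 4)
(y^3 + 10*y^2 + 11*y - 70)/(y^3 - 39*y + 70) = (y + 5)/(y - 5)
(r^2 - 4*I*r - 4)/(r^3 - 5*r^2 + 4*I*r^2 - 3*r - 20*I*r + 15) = (r^2 - 4*I*r - 4)/(r^3 + r^2*(-5 + 4*I) - r*(3 + 20*I) + 15)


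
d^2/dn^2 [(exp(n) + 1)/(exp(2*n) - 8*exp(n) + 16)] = (exp(2*n) + 20*exp(n) + 24)*exp(n)/(exp(4*n) - 16*exp(3*n) + 96*exp(2*n) - 256*exp(n) + 256)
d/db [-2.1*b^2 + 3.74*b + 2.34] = 3.74 - 4.2*b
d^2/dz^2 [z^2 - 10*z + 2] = 2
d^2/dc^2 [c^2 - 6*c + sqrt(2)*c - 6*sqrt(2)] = 2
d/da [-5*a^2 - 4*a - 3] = -10*a - 4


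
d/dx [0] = 0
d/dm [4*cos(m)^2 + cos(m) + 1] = -(8*cos(m) + 1)*sin(m)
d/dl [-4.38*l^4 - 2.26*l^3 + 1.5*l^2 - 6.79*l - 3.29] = -17.52*l^3 - 6.78*l^2 + 3.0*l - 6.79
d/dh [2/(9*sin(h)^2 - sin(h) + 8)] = 2*(1 - 18*sin(h))*cos(h)/(9*sin(h)^2 - sin(h) + 8)^2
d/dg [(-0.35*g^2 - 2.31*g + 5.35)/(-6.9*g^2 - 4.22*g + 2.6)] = (-14.462*g^2 + 72.01*g + 16.571)/(47.61*g^4 + 58.236*g^3 - 18.0716*g^2 - 21.944*g + 6.76)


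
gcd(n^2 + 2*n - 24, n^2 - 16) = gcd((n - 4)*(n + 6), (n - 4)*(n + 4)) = n - 4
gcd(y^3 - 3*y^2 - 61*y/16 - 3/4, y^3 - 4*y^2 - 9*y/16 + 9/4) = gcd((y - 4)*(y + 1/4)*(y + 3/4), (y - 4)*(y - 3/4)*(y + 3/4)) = y^2 - 13*y/4 - 3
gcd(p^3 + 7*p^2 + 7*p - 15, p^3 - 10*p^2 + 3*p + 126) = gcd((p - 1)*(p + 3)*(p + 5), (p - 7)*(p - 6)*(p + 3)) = p + 3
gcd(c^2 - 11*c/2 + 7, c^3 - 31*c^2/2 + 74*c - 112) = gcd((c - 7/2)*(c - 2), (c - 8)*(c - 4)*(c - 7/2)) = c - 7/2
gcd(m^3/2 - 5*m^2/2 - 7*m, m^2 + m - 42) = 1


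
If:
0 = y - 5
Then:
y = 5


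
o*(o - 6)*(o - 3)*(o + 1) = o^4 - 8*o^3 + 9*o^2 + 18*o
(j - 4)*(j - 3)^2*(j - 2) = j^4 - 12*j^3 + 53*j^2 - 102*j + 72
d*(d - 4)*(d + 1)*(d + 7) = d^4 + 4*d^3 - 25*d^2 - 28*d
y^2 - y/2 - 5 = (y - 5/2)*(y + 2)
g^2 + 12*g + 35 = (g + 5)*(g + 7)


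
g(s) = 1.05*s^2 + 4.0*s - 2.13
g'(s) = 2.1*s + 4.0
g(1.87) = 9.02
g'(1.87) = 7.93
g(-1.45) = -5.72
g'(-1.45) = 0.96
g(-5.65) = 8.79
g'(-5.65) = -7.86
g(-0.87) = -4.82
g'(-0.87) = 2.17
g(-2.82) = -5.06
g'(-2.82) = -1.92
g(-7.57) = 27.76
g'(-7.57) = -11.90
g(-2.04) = -5.92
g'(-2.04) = -0.28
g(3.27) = 22.18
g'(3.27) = 10.87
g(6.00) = 59.67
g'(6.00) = 16.60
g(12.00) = 197.07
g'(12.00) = 29.20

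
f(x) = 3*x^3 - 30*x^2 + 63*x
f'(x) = 9*x^2 - 60*x + 63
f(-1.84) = -236.18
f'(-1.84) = 203.87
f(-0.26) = -18.46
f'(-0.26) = 79.21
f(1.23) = 37.69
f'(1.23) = 2.82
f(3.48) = -17.64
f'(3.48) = -36.81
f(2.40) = 19.87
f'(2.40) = -29.16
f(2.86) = 4.97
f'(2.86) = -34.98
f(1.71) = 35.01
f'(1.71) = -13.28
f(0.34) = 18.07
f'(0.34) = 43.64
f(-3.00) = -540.00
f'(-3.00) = 324.00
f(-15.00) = -17820.00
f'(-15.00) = 2988.00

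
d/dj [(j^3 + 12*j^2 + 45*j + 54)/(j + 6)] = 2*j + 6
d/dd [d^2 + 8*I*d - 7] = 2*d + 8*I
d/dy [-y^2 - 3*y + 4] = -2*y - 3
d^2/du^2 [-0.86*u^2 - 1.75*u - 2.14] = -1.72000000000000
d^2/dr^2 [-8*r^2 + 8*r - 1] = -16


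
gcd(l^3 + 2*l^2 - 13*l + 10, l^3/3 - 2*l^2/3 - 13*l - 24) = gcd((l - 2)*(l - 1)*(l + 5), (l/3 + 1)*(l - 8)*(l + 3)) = 1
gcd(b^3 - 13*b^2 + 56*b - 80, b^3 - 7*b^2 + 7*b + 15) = b - 5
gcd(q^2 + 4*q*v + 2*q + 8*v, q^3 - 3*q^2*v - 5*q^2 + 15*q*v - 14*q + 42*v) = q + 2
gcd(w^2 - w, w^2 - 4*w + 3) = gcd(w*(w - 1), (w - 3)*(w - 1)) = w - 1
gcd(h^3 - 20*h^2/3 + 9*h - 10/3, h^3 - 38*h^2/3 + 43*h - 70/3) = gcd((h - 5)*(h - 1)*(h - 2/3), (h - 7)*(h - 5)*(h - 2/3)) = h^2 - 17*h/3 + 10/3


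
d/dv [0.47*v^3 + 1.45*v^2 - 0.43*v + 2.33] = 1.41*v^2 + 2.9*v - 0.43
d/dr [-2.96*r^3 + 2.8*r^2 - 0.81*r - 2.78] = -8.88*r^2 + 5.6*r - 0.81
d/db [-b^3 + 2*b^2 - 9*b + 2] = -3*b^2 + 4*b - 9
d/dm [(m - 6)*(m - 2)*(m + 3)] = 3*m^2 - 10*m - 12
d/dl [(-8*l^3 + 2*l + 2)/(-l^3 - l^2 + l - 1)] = 4*(2*l^4 - 3*l^3 + 8*l^2 + l - 1)/(l^6 + 2*l^5 - l^4 + 3*l^2 - 2*l + 1)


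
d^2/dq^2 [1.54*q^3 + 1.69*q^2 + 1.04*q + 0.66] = 9.24*q + 3.38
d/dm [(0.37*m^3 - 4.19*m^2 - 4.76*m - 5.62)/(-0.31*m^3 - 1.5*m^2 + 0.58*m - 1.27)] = (-1.8539*m^4 - 2.522*m^3 - 16.2065*m^2 - 6.2174*m + 9.3048)/(0.0961*m^6 + 0.93*m^5 + 1.8904*m^4 - 0.9526*m^3 + 4.1464*m^2 - 1.4732*m + 1.6129)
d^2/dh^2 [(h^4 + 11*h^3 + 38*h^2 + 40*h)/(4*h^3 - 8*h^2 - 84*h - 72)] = (85*h^6 + 993*h^5 + 4773*h^4 + 11671*h^3 + 14634*h^2 + 6372*h - 2808)/(2*(h^9 - 6*h^8 - 51*h^7 + 190*h^6 + 1287*h^5 - 594*h^4 - 12825*h^3 - 25758*h^2 - 20412*h - 5832))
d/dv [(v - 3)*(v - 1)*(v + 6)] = 3*v^2 + 4*v - 21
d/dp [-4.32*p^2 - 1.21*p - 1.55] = -8.64*p - 1.21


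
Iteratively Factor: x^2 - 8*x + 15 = (x - 3)*(x - 5)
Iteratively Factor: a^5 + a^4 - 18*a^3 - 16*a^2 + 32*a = (a + 2)*(a^4 - a^3 - 16*a^2 + 16*a) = (a + 2)*(a + 4)*(a^3 - 5*a^2 + 4*a) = (a - 1)*(a + 2)*(a + 4)*(a^2 - 4*a) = a*(a - 1)*(a + 2)*(a + 4)*(a - 4)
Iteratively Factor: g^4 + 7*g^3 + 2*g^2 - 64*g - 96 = (g + 4)*(g^3 + 3*g^2 - 10*g - 24) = (g - 3)*(g + 4)*(g^2 + 6*g + 8) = (g - 3)*(g + 4)^2*(g + 2)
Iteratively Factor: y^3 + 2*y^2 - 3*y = (y - 1)*(y^2 + 3*y) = (y - 1)*(y + 3)*(y)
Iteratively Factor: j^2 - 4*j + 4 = (j - 2)*(j - 2)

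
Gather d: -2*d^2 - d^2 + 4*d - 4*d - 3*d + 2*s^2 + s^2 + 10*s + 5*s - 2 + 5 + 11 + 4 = -3*d^2 - 3*d + 3*s^2 + 15*s + 18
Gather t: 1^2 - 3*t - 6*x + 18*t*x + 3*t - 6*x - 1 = 18*t*x - 12*x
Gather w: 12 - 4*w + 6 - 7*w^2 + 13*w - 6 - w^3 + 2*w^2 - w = -w^3 - 5*w^2 + 8*w + 12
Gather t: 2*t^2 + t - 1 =2*t^2 + t - 1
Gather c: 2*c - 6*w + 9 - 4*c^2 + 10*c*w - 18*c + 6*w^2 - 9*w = -4*c^2 + c*(10*w - 16) + 6*w^2 - 15*w + 9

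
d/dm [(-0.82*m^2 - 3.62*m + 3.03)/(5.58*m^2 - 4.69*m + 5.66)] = (24.0454*m^2 - 43.0972*m - 6.2785)/(31.1364*m^4 - 52.3404*m^3 + 85.1617*m^2 - 53.0908*m + 32.0356)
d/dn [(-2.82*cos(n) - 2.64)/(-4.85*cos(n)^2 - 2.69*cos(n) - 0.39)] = (13.677*cos(n)^2 + 25.608*cos(n) + 6.0018)*sin(n)/(23.5225*cos(n)^4 + 26.093*cos(n)^3 + 11.0191*cos(n)^2 + 2.0982*cos(n) + 0.1521)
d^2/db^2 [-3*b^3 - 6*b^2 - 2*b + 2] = -18*b - 12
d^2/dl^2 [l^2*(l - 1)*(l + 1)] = 12*l^2 - 2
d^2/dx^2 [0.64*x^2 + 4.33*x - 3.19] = 1.28000000000000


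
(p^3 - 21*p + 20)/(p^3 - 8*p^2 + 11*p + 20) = (p^2 + 4*p - 5)/(p^2 - 4*p - 5)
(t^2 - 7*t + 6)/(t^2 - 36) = (t - 1)/(t + 6)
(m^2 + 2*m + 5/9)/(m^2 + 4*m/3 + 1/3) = (m + 5/3)/(m + 1)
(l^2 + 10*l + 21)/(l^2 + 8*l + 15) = (l + 7)/(l + 5)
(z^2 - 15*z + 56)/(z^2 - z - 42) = (z - 8)/(z + 6)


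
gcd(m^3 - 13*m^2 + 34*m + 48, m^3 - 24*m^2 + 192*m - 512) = m - 8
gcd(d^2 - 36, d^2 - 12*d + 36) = d - 6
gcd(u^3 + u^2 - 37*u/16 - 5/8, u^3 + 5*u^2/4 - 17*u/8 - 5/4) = u^2 + 3*u/4 - 5/2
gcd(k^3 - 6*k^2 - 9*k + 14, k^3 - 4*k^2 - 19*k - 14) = k^2 - 5*k - 14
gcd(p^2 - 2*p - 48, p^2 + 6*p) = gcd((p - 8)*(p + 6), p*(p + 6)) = p + 6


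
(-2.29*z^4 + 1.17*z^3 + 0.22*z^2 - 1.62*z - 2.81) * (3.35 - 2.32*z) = 5.3128*z^5 - 10.3859*z^4 + 3.4091*z^3 + 4.4954*z^2 + 1.0922*z - 9.4135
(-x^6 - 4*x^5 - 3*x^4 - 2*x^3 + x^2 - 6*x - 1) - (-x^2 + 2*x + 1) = -x^6 - 4*x^5 - 3*x^4 - 2*x^3 + 2*x^2 - 8*x - 2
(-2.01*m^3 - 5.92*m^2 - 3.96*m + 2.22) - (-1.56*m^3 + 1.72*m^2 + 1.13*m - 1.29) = -0.45*m^3 - 7.64*m^2 - 5.09*m + 3.51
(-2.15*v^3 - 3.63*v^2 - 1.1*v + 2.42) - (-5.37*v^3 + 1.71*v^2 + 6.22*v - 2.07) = 3.22*v^3 - 5.34*v^2 - 7.32*v + 4.49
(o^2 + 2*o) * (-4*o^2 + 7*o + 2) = -4*o^4 - o^3 + 16*o^2 + 4*o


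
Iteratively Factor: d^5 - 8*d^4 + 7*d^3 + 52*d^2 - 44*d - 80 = (d - 2)*(d^4 - 6*d^3 - 5*d^2 + 42*d + 40) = (d - 4)*(d - 2)*(d^3 - 2*d^2 - 13*d - 10) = (d - 4)*(d - 2)*(d + 2)*(d^2 - 4*d - 5) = (d - 5)*(d - 4)*(d - 2)*(d + 2)*(d + 1)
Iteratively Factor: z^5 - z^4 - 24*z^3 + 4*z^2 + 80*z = (z)*(z^4 - z^3 - 24*z^2 + 4*z + 80) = z*(z - 5)*(z^3 + 4*z^2 - 4*z - 16) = z*(z - 5)*(z + 4)*(z^2 - 4) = z*(z - 5)*(z - 2)*(z + 4)*(z + 2)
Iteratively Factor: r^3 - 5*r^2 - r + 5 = (r + 1)*(r^2 - 6*r + 5) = (r - 1)*(r + 1)*(r - 5)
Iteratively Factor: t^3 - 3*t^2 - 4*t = (t)*(t^2 - 3*t - 4) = t*(t - 4)*(t + 1)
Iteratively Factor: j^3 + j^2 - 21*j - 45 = (j - 5)*(j^2 + 6*j + 9) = (j - 5)*(j + 3)*(j + 3)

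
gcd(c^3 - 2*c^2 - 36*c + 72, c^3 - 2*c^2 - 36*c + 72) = c^3 - 2*c^2 - 36*c + 72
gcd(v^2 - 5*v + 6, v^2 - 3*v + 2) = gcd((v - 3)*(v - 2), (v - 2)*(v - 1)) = v - 2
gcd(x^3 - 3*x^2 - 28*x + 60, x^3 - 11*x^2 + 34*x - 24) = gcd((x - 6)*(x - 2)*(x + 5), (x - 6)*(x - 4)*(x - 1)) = x - 6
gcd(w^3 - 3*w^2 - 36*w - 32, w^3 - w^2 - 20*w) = w + 4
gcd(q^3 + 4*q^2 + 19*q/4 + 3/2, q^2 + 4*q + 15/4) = q + 3/2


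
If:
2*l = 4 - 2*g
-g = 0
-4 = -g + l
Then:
No Solution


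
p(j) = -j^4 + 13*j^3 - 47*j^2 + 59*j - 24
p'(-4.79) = 1843.69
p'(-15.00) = 23744.00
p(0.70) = -1.51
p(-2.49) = -701.45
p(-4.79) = -3340.14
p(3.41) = 10.93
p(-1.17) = -180.06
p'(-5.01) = 2011.85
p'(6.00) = 35.00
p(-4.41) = -2691.44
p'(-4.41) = 1575.08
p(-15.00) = -105984.00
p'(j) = -4*j^3 + 39*j^2 - 94*j + 59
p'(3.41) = 33.35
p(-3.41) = -1422.40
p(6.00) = 150.00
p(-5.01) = -3764.08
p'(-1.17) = 228.77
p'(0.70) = 10.94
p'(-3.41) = 991.64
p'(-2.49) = 596.62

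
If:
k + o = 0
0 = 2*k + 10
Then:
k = -5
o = 5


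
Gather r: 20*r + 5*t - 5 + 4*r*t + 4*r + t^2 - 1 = r*(4*t + 24) + t^2 + 5*t - 6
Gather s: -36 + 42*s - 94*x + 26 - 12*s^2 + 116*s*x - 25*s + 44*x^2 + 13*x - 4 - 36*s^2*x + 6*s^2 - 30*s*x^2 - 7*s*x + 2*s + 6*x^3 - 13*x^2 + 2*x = s^2*(-36*x - 6) + s*(-30*x^2 + 109*x + 19) + 6*x^3 + 31*x^2 - 79*x - 14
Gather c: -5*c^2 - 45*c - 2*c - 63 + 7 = -5*c^2 - 47*c - 56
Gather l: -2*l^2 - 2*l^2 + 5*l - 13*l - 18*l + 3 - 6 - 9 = -4*l^2 - 26*l - 12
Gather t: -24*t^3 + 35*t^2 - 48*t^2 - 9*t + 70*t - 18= -24*t^3 - 13*t^2 + 61*t - 18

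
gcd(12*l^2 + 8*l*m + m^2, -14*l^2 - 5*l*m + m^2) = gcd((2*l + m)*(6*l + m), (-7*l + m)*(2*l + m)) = 2*l + m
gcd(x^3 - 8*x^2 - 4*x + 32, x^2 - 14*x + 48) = x - 8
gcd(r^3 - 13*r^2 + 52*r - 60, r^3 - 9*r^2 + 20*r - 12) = r^2 - 8*r + 12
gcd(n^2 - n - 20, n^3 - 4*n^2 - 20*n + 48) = n + 4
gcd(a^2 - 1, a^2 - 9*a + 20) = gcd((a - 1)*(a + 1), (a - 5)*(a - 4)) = 1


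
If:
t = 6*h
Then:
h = t/6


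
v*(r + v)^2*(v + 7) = r^2*v^2 + 7*r^2*v + 2*r*v^3 + 14*r*v^2 + v^4 + 7*v^3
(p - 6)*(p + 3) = p^2 - 3*p - 18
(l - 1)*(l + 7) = l^2 + 6*l - 7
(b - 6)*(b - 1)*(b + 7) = b^3 - 43*b + 42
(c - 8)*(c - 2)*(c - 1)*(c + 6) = c^4 - 5*c^3 - 40*c^2 + 140*c - 96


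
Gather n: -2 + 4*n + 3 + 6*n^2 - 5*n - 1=6*n^2 - n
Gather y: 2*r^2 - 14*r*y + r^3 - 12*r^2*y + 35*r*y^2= r^3 + 2*r^2 + 35*r*y^2 + y*(-12*r^2 - 14*r)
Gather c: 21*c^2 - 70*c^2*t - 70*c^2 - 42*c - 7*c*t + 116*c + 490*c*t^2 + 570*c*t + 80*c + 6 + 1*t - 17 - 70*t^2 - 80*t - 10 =c^2*(-70*t - 49) + c*(490*t^2 + 563*t + 154) - 70*t^2 - 79*t - 21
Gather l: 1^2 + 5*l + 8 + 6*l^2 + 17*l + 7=6*l^2 + 22*l + 16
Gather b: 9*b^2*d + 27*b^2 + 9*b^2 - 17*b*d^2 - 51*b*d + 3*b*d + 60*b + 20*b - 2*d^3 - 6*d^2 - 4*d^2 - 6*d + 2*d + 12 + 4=b^2*(9*d + 36) + b*(-17*d^2 - 48*d + 80) - 2*d^3 - 10*d^2 - 4*d + 16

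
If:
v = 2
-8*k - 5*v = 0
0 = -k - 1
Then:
No Solution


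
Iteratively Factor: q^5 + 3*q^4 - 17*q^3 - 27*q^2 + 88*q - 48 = (q - 1)*(q^4 + 4*q^3 - 13*q^2 - 40*q + 48) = (q - 1)*(q + 4)*(q^3 - 13*q + 12) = (q - 3)*(q - 1)*(q + 4)*(q^2 + 3*q - 4) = (q - 3)*(q - 1)*(q + 4)^2*(q - 1)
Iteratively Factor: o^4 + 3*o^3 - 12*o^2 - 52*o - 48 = (o + 2)*(o^3 + o^2 - 14*o - 24) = (o - 4)*(o + 2)*(o^2 + 5*o + 6) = (o - 4)*(o + 2)^2*(o + 3)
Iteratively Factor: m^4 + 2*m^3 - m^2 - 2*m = (m)*(m^3 + 2*m^2 - m - 2) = m*(m + 1)*(m^2 + m - 2) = m*(m - 1)*(m + 1)*(m + 2)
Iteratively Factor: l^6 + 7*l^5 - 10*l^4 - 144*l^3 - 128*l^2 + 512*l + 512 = (l + 1)*(l^5 + 6*l^4 - 16*l^3 - 128*l^2 + 512) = (l + 1)*(l + 4)*(l^4 + 2*l^3 - 24*l^2 - 32*l + 128) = (l - 2)*(l + 1)*(l + 4)*(l^3 + 4*l^2 - 16*l - 64) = (l - 4)*(l - 2)*(l + 1)*(l + 4)*(l^2 + 8*l + 16) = (l - 4)*(l - 2)*(l + 1)*(l + 4)^2*(l + 4)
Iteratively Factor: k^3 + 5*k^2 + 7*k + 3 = (k + 3)*(k^2 + 2*k + 1) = (k + 1)*(k + 3)*(k + 1)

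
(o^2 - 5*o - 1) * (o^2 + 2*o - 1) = o^4 - 3*o^3 - 12*o^2 + 3*o + 1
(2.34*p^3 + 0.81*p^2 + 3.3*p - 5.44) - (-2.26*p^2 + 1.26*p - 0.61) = 2.34*p^3 + 3.07*p^2 + 2.04*p - 4.83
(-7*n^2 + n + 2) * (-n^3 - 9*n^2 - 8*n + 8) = 7*n^5 + 62*n^4 + 45*n^3 - 82*n^2 - 8*n + 16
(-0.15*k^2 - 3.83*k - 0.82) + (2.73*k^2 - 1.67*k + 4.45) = 2.58*k^2 - 5.5*k + 3.63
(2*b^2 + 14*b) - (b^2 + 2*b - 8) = b^2 + 12*b + 8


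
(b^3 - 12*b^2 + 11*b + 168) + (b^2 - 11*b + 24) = b^3 - 11*b^2 + 192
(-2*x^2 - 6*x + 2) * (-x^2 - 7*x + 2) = 2*x^4 + 20*x^3 + 36*x^2 - 26*x + 4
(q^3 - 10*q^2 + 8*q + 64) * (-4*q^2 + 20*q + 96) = -4*q^5 + 60*q^4 - 136*q^3 - 1056*q^2 + 2048*q + 6144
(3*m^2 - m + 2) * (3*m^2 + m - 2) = 9*m^4 - m^2 + 4*m - 4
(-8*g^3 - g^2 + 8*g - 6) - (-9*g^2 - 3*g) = -8*g^3 + 8*g^2 + 11*g - 6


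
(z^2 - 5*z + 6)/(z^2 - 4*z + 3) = (z - 2)/(z - 1)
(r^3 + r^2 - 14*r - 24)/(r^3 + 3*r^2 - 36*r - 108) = (r^2 - 2*r - 8)/(r^2 - 36)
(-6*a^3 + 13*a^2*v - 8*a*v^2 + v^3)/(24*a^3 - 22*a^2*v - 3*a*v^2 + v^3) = (-a + v)/(4*a + v)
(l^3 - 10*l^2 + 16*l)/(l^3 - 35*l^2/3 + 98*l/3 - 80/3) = 3*l/(3*l - 5)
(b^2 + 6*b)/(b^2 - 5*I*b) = (b + 6)/(b - 5*I)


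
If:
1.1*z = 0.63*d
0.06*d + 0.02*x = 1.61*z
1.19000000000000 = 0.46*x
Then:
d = 0.06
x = 2.59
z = 0.03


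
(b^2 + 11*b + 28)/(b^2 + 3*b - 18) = (b^2 + 11*b + 28)/(b^2 + 3*b - 18)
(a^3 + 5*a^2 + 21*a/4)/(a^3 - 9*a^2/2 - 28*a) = (a + 3/2)/(a - 8)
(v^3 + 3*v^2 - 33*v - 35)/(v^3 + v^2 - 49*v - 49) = (v - 5)/(v - 7)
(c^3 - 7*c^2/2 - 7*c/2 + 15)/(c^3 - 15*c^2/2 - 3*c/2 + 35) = (c - 3)/(c - 7)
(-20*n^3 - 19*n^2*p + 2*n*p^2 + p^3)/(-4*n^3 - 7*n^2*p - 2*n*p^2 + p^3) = (5*n + p)/(n + p)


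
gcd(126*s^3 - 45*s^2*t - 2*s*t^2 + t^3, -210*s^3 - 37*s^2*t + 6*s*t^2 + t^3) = 42*s^2 - s*t - t^2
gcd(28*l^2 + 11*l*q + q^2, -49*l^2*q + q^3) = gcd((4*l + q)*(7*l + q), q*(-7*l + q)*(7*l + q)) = 7*l + q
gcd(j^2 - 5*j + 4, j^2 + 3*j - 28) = j - 4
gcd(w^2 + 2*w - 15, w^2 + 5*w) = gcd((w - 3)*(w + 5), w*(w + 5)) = w + 5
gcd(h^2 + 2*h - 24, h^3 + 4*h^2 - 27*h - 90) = h + 6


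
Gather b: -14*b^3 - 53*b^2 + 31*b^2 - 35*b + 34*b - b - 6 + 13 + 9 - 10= -14*b^3 - 22*b^2 - 2*b + 6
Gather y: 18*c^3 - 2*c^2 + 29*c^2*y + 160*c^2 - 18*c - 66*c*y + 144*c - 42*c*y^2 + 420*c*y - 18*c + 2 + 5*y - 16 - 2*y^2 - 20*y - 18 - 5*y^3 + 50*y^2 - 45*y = 18*c^3 + 158*c^2 + 108*c - 5*y^3 + y^2*(48 - 42*c) + y*(29*c^2 + 354*c - 60) - 32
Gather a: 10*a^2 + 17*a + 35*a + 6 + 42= 10*a^2 + 52*a + 48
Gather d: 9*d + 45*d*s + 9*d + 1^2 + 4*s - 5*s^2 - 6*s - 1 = d*(45*s + 18) - 5*s^2 - 2*s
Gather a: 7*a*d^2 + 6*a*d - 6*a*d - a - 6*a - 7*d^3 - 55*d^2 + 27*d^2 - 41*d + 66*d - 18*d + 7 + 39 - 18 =a*(7*d^2 - 7) - 7*d^3 - 28*d^2 + 7*d + 28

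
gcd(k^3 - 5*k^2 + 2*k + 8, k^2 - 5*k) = 1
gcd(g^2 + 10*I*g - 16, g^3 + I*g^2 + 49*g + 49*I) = 1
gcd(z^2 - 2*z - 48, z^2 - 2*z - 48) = z^2 - 2*z - 48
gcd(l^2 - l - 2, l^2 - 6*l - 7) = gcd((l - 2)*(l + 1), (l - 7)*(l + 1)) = l + 1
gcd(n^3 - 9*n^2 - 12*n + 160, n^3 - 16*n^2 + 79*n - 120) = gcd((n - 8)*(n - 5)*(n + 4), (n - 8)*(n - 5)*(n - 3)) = n^2 - 13*n + 40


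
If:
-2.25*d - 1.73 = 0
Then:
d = -0.77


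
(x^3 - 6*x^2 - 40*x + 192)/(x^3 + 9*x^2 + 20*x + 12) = (x^2 - 12*x + 32)/(x^2 + 3*x + 2)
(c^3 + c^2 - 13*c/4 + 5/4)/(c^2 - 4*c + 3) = (c^2 + 2*c - 5/4)/(c - 3)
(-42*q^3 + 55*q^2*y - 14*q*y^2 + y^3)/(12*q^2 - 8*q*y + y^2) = (7*q^2 - 8*q*y + y^2)/(-2*q + y)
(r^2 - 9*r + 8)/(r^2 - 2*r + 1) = (r - 8)/(r - 1)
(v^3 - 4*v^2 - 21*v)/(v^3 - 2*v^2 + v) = (v^2 - 4*v - 21)/(v^2 - 2*v + 1)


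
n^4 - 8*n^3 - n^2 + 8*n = n*(n - 8)*(n - 1)*(n + 1)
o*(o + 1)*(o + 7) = o^3 + 8*o^2 + 7*o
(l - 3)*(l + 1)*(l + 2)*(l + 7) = l^4 + 7*l^3 - 7*l^2 - 55*l - 42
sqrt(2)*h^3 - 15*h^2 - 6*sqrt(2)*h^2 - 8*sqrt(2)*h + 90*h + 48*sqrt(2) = (h - 6)*(h - 8*sqrt(2))*(sqrt(2)*h + 1)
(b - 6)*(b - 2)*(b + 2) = b^3 - 6*b^2 - 4*b + 24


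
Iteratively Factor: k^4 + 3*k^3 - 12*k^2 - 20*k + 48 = (k + 4)*(k^3 - k^2 - 8*k + 12) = (k - 2)*(k + 4)*(k^2 + k - 6) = (k - 2)*(k + 3)*(k + 4)*(k - 2)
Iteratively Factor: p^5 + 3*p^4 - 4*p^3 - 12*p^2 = (p + 2)*(p^4 + p^3 - 6*p^2) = (p - 2)*(p + 2)*(p^3 + 3*p^2) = p*(p - 2)*(p + 2)*(p^2 + 3*p) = p^2*(p - 2)*(p + 2)*(p + 3)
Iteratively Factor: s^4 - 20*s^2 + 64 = (s + 4)*(s^3 - 4*s^2 - 4*s + 16) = (s + 2)*(s + 4)*(s^2 - 6*s + 8) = (s - 2)*(s + 2)*(s + 4)*(s - 4)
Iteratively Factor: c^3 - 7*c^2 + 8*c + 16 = (c - 4)*(c^2 - 3*c - 4) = (c - 4)^2*(c + 1)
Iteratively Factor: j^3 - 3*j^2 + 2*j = (j)*(j^2 - 3*j + 2) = j*(j - 2)*(j - 1)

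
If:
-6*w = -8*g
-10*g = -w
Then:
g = 0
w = 0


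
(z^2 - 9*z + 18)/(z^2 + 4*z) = (z^2 - 9*z + 18)/(z*(z + 4))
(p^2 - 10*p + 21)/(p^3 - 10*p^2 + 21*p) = 1/p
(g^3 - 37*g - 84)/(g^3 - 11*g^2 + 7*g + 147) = (g + 4)/(g - 7)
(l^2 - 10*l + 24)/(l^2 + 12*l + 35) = (l^2 - 10*l + 24)/(l^2 + 12*l + 35)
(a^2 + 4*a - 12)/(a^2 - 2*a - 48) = (a - 2)/(a - 8)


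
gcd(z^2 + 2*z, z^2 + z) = z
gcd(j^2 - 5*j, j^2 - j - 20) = j - 5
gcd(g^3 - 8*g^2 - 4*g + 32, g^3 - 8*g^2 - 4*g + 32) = g^3 - 8*g^2 - 4*g + 32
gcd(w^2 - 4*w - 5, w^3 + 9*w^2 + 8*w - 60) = 1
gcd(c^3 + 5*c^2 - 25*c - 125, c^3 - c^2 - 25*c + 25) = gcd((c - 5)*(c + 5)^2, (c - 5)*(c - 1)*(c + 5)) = c^2 - 25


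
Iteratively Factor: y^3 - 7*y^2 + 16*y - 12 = (y - 3)*(y^2 - 4*y + 4) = (y - 3)*(y - 2)*(y - 2)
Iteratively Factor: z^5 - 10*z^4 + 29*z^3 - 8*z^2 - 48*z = (z - 4)*(z^4 - 6*z^3 + 5*z^2 + 12*z) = (z - 4)*(z + 1)*(z^3 - 7*z^2 + 12*z) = (z - 4)*(z - 3)*(z + 1)*(z^2 - 4*z) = (z - 4)^2*(z - 3)*(z + 1)*(z)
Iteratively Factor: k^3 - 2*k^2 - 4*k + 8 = (k - 2)*(k^2 - 4) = (k - 2)^2*(k + 2)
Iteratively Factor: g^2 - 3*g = (g)*(g - 3)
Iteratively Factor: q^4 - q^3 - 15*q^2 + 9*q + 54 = (q - 3)*(q^3 + 2*q^2 - 9*q - 18) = (q - 3)*(q + 2)*(q^2 - 9) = (q - 3)*(q + 2)*(q + 3)*(q - 3)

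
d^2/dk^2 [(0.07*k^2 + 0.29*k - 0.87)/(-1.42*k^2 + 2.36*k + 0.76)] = (-2.22044604925031e-16*k^4 - 1.63868*k^3 + 10.072344*k^2 - 19.371072*k + 12.528336)/(2.863288*k^6 - 14.276112*k^5 + 19.129104*k^4 + 2.137216*k^3 - 10.238112*k^2 - 4.089408*k - 0.438976)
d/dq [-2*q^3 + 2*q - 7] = 2 - 6*q^2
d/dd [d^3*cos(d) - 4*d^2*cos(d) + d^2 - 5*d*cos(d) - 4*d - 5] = -d^3*sin(d) + 4*d^2*sin(d) + 3*d^2*cos(d) + 5*d*sin(d) - 8*d*cos(d) + 2*d - 5*cos(d) - 4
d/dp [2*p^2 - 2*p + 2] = 4*p - 2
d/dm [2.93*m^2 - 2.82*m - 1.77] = 5.86*m - 2.82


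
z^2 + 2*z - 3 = (z - 1)*(z + 3)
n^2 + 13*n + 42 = (n + 6)*(n + 7)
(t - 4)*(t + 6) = t^2 + 2*t - 24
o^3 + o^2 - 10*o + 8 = (o - 2)*(o - 1)*(o + 4)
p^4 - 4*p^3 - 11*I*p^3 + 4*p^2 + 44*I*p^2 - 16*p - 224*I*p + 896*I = (p - 4)*(p - 8*I)*(p - 7*I)*(p + 4*I)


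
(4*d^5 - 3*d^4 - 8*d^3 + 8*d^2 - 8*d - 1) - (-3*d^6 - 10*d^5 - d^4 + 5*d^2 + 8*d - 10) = 3*d^6 + 14*d^5 - 2*d^4 - 8*d^3 + 3*d^2 - 16*d + 9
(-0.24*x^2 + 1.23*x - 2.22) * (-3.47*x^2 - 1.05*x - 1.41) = 0.8328*x^4 - 4.0161*x^3 + 6.7503*x^2 + 0.5967*x + 3.1302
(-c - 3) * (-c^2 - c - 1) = c^3 + 4*c^2 + 4*c + 3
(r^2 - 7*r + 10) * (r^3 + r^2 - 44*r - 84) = r^5 - 6*r^4 - 41*r^3 + 234*r^2 + 148*r - 840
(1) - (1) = 0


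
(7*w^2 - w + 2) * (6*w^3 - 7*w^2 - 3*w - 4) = 42*w^5 - 55*w^4 - 2*w^3 - 39*w^2 - 2*w - 8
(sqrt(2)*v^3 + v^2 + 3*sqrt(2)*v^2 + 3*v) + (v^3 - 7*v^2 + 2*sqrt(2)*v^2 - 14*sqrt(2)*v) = v^3 + sqrt(2)*v^3 - 6*v^2 + 5*sqrt(2)*v^2 - 14*sqrt(2)*v + 3*v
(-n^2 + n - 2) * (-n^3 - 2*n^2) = n^5 + n^4 + 4*n^2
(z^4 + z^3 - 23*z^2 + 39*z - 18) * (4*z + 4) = 4*z^5 + 8*z^4 - 88*z^3 + 64*z^2 + 84*z - 72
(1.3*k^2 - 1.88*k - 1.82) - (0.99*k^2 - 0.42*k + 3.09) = 0.31*k^2 - 1.46*k - 4.91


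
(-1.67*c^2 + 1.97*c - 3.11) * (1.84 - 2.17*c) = 3.6239*c^3 - 7.3477*c^2 + 10.3735*c - 5.7224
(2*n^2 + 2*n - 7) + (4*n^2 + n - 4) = 6*n^2 + 3*n - 11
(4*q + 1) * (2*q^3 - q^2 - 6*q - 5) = 8*q^4 - 2*q^3 - 25*q^2 - 26*q - 5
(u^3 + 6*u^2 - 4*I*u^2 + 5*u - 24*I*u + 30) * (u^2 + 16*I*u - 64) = u^5 + 6*u^4 + 12*I*u^4 + 5*u^3 + 72*I*u^3 + 30*u^2 + 336*I*u^2 - 320*u + 2016*I*u - 1920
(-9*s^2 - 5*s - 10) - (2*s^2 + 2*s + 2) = -11*s^2 - 7*s - 12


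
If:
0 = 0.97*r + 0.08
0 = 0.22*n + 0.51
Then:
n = -2.32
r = -0.08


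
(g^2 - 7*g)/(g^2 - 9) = g*(g - 7)/(g^2 - 9)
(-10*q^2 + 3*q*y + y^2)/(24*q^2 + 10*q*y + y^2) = (-10*q^2 + 3*q*y + y^2)/(24*q^2 + 10*q*y + y^2)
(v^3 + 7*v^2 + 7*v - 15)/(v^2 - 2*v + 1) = (v^2 + 8*v + 15)/(v - 1)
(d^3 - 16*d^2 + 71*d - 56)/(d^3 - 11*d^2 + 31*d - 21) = (d - 8)/(d - 3)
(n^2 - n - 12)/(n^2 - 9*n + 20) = (n + 3)/(n - 5)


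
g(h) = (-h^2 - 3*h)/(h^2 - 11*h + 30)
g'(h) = (11 - 2*h)*(-h^2 - 3*h)/(h^2 - 11*h + 30)^2 + (-2*h - 3)/(h^2 - 11*h + 30)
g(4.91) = -395.90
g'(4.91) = -4892.82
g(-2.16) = 0.03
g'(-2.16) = 0.03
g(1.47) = -0.41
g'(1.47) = -0.58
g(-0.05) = 0.00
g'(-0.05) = -0.09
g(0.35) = -0.04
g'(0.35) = -0.16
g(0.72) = -0.12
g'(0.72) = -0.25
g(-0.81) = 0.04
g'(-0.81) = -0.02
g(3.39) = -5.16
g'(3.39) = -7.50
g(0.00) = 0.00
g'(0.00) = -0.10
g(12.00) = -4.29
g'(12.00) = 0.68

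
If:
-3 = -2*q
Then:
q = 3/2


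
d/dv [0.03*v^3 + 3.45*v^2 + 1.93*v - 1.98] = 0.09*v^2 + 6.9*v + 1.93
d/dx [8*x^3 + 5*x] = 24*x^2 + 5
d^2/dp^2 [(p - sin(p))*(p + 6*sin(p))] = -5*p*sin(p) + 24*sin(p)^2 + 10*cos(p) - 10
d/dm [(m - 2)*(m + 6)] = 2*m + 4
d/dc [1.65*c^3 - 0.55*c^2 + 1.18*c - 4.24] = 4.95*c^2 - 1.1*c + 1.18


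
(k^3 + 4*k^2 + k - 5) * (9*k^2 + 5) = 9*k^5 + 36*k^4 + 14*k^3 - 25*k^2 + 5*k - 25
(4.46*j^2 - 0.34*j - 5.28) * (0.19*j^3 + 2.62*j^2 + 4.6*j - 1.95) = 0.8474*j^5 + 11.6206*j^4 + 18.622*j^3 - 24.0946*j^2 - 23.625*j + 10.296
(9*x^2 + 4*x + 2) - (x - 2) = 9*x^2 + 3*x + 4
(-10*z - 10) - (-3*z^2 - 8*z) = 3*z^2 - 2*z - 10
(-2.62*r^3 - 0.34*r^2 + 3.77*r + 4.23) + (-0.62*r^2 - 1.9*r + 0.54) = -2.62*r^3 - 0.96*r^2 + 1.87*r + 4.77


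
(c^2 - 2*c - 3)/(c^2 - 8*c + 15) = (c + 1)/(c - 5)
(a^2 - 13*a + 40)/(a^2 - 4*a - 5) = (a - 8)/(a + 1)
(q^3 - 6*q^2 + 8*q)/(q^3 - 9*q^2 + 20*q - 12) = q*(q - 4)/(q^2 - 7*q + 6)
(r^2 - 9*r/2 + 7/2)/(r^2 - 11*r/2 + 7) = (r - 1)/(r - 2)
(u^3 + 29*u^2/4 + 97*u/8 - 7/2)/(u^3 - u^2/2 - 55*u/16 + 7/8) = 2*(2*u^2 + 15*u + 28)/(4*u^2 - u - 14)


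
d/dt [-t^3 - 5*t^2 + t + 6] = -3*t^2 - 10*t + 1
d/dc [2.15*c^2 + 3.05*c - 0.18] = 4.3*c + 3.05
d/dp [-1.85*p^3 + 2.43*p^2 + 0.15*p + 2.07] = -5.55*p^2 + 4.86*p + 0.15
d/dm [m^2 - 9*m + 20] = 2*m - 9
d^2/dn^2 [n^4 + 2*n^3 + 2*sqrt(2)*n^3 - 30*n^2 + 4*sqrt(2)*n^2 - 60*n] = 12*n^2 + 12*n + 12*sqrt(2)*n - 60 + 8*sqrt(2)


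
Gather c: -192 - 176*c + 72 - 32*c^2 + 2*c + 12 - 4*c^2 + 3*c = -36*c^2 - 171*c - 108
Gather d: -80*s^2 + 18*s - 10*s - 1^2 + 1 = -80*s^2 + 8*s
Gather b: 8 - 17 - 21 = -30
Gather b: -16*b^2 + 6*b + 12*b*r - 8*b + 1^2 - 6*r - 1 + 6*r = -16*b^2 + b*(12*r - 2)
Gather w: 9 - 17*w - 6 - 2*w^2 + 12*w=-2*w^2 - 5*w + 3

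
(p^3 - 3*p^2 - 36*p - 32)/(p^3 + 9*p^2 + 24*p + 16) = (p - 8)/(p + 4)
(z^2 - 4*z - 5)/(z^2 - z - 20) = (z + 1)/(z + 4)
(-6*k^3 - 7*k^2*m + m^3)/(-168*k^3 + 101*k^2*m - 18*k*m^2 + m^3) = (2*k^2 + 3*k*m + m^2)/(56*k^2 - 15*k*m + m^2)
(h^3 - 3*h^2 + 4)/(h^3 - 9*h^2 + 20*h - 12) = (h^2 - h - 2)/(h^2 - 7*h + 6)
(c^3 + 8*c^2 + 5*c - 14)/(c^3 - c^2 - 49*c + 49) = (c + 2)/(c - 7)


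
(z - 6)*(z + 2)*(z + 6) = z^3 + 2*z^2 - 36*z - 72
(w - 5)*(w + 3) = w^2 - 2*w - 15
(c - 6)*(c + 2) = c^2 - 4*c - 12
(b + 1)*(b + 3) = b^2 + 4*b + 3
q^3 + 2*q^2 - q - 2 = (q - 1)*(q + 1)*(q + 2)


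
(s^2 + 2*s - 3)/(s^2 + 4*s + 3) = (s - 1)/(s + 1)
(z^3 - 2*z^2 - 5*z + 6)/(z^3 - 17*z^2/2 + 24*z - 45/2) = 2*(z^2 + z - 2)/(2*z^2 - 11*z + 15)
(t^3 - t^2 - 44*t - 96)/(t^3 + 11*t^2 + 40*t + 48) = (t - 8)/(t + 4)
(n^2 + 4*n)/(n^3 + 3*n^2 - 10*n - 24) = n/(n^2 - n - 6)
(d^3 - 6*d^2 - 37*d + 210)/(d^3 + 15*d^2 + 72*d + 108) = (d^2 - 12*d + 35)/(d^2 + 9*d + 18)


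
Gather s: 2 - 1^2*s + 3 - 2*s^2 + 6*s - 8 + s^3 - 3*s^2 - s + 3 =s^3 - 5*s^2 + 4*s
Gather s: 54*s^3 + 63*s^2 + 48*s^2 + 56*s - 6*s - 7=54*s^3 + 111*s^2 + 50*s - 7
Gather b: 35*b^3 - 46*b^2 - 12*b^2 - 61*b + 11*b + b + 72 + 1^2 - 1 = 35*b^3 - 58*b^2 - 49*b + 72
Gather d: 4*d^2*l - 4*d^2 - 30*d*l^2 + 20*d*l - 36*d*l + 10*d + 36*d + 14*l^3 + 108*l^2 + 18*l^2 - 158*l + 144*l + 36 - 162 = d^2*(4*l - 4) + d*(-30*l^2 - 16*l + 46) + 14*l^3 + 126*l^2 - 14*l - 126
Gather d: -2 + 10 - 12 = -4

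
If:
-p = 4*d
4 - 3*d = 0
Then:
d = 4/3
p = -16/3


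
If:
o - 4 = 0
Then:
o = 4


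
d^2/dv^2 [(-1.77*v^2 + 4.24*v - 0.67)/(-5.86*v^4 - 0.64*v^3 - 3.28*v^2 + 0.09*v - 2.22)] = (364.686552*v^8 - 1707.3696*v^7 + 139.131856*v^6 - 412.81236*v^5 - 383.743776*v^4 + 998.388056*v^3 - 66.6170400000001*v^2 + 178.345584*v + 6.005742)/(201.230056*v^12 + 65.932032*v^11 + 345.102432*v^10 + 64.798324*v^9 + 419.839656*v^8 + 60.121632*v^7 + 293.045374*v^6 + 18.04716*v^5 + 157.604688*v^4 + 5.529735*v^3 + 48.549402*v^2 - 1.330668*v + 10.941048)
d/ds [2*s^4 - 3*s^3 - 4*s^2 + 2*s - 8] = 8*s^3 - 9*s^2 - 8*s + 2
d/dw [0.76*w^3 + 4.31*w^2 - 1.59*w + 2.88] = 2.28*w^2 + 8.62*w - 1.59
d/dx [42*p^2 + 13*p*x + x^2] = 13*p + 2*x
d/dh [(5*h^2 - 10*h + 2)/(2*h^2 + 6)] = (5*h^2 + 13*h - 15)/(h^4 + 6*h^2 + 9)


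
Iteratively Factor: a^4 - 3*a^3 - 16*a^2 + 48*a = (a + 4)*(a^3 - 7*a^2 + 12*a) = a*(a + 4)*(a^2 - 7*a + 12) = a*(a - 4)*(a + 4)*(a - 3)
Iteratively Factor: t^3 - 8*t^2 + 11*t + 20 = (t - 4)*(t^2 - 4*t - 5) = (t - 5)*(t - 4)*(t + 1)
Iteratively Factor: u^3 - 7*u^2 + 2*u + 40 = (u + 2)*(u^2 - 9*u + 20) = (u - 5)*(u + 2)*(u - 4)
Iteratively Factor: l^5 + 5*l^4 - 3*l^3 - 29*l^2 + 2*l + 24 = (l + 3)*(l^4 + 2*l^3 - 9*l^2 - 2*l + 8) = (l + 3)*(l + 4)*(l^3 - 2*l^2 - l + 2) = (l - 2)*(l + 3)*(l + 4)*(l^2 - 1) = (l - 2)*(l - 1)*(l + 3)*(l + 4)*(l + 1)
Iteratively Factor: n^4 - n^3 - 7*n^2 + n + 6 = (n + 2)*(n^3 - 3*n^2 - n + 3) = (n - 1)*(n + 2)*(n^2 - 2*n - 3) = (n - 1)*(n + 1)*(n + 2)*(n - 3)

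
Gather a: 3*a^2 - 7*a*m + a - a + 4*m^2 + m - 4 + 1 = 3*a^2 - 7*a*m + 4*m^2 + m - 3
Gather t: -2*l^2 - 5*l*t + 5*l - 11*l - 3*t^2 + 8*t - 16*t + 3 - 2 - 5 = -2*l^2 - 6*l - 3*t^2 + t*(-5*l - 8) - 4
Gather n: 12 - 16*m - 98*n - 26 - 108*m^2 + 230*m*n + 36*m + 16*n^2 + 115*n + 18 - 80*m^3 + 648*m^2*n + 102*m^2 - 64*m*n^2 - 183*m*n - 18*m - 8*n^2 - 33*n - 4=-80*m^3 - 6*m^2 + 2*m + n^2*(8 - 64*m) + n*(648*m^2 + 47*m - 16)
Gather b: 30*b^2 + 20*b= 30*b^2 + 20*b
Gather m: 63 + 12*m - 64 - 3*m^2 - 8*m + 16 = -3*m^2 + 4*m + 15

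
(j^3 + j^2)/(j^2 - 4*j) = j*(j + 1)/(j - 4)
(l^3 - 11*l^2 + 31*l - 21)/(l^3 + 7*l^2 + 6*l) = (l^3 - 11*l^2 + 31*l - 21)/(l*(l^2 + 7*l + 6))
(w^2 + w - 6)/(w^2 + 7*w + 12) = (w - 2)/(w + 4)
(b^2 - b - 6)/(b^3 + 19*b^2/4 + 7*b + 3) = 4*(b - 3)/(4*b^2 + 11*b + 6)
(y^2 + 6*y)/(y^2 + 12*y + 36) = y/(y + 6)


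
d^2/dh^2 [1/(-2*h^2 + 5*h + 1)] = 2*(-4*h^2 + 10*h + (4*h - 5)^2 + 2)/(-2*h^2 + 5*h + 1)^3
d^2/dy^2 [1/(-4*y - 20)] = -1/(2*(y + 5)^3)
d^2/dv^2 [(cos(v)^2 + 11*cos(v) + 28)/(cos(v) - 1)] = (-4*sin(v)^4 + 180*sin(v)^2 - 147*cos(v) + 3*cos(3*v) + 144)/(4*(cos(v) - 1)^3)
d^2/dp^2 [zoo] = 0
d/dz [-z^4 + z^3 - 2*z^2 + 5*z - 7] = -4*z^3 + 3*z^2 - 4*z + 5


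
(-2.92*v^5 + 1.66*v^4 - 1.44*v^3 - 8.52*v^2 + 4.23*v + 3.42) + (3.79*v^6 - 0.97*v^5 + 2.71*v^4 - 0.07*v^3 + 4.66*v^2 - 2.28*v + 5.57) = 3.79*v^6 - 3.89*v^5 + 4.37*v^4 - 1.51*v^3 - 3.86*v^2 + 1.95*v + 8.99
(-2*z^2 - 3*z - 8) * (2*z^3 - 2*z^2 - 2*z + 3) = -4*z^5 - 2*z^4 - 6*z^3 + 16*z^2 + 7*z - 24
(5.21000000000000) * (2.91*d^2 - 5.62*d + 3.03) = 15.1611*d^2 - 29.2802*d + 15.7863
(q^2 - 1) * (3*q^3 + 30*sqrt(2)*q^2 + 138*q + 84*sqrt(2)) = 3*q^5 + 30*sqrt(2)*q^4 + 135*q^3 + 54*sqrt(2)*q^2 - 138*q - 84*sqrt(2)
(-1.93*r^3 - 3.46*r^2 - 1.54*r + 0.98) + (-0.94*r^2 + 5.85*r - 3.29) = -1.93*r^3 - 4.4*r^2 + 4.31*r - 2.31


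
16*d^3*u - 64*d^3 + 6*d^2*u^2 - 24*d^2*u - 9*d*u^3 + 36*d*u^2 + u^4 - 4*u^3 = (-8*d + u)*(-2*d + u)*(d + u)*(u - 4)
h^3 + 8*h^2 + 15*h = h*(h + 3)*(h + 5)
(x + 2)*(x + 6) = x^2 + 8*x + 12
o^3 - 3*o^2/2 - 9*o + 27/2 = (o - 3)*(o - 3/2)*(o + 3)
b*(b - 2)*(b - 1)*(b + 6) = b^4 + 3*b^3 - 16*b^2 + 12*b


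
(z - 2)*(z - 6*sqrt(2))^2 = z^3 - 12*sqrt(2)*z^2 - 2*z^2 + 24*sqrt(2)*z + 72*z - 144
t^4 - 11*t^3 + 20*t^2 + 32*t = t*(t - 8)*(t - 4)*(t + 1)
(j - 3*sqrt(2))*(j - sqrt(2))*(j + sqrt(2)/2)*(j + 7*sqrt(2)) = j^4 + 7*sqrt(2)*j^3/2 - 47*j^2 + 17*sqrt(2)*j + 42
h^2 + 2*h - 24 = (h - 4)*(h + 6)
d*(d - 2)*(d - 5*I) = d^3 - 2*d^2 - 5*I*d^2 + 10*I*d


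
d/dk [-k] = -1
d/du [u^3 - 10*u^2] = u*(3*u - 20)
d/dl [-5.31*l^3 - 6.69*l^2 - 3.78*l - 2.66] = -15.93*l^2 - 13.38*l - 3.78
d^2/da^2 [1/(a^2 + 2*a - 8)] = 2*(-a^2 - 2*a + 4*(a + 1)^2 + 8)/(a^2 + 2*a - 8)^3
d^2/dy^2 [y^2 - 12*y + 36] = 2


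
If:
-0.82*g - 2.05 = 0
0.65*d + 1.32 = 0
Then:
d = -2.03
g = -2.50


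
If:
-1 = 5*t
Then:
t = -1/5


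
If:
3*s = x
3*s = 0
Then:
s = 0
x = 0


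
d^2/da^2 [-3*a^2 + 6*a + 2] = -6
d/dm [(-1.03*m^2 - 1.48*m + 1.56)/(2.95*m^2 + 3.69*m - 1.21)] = (0.565300000000001*m^2 - 6.7114*m - 3.9656)/(8.7025*m^4 + 21.771*m^3 + 6.4771*m^2 - 8.9298*m + 1.4641)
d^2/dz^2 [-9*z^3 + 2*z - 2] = -54*z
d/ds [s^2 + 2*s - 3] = 2*s + 2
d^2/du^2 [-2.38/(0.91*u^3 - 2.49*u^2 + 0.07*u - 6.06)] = ((12.9948*u - 11.8524)*(0.91*u^3 - 2.49*u^2 + 0.07*u - 6.06) - 2.38*(2.73*u^2 - 4.98*u + 0.07)*(5.46*u^2 - 9.96*u + 0.14))/(0.91*u^3 - 2.49*u^2 + 0.07*u - 6.06)^3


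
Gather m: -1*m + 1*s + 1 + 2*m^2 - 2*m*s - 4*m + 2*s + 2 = 2*m^2 + m*(-2*s - 5) + 3*s + 3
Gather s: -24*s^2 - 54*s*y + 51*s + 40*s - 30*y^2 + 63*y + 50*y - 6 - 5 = -24*s^2 + s*(91 - 54*y) - 30*y^2 + 113*y - 11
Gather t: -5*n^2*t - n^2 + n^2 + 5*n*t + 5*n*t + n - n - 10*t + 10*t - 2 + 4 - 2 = t*(-5*n^2 + 10*n)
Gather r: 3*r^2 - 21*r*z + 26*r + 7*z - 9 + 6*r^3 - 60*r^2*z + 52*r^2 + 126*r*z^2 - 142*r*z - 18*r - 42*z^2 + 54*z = 6*r^3 + r^2*(55 - 60*z) + r*(126*z^2 - 163*z + 8) - 42*z^2 + 61*z - 9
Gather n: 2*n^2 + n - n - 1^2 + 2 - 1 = 2*n^2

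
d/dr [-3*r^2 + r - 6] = 1 - 6*r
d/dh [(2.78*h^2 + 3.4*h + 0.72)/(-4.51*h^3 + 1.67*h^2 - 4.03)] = (12.5378*h^4 + 30.668*h^3 + 4.0636*h^2 - 24.8116*h - 13.702)/(20.3401*h^6 - 15.0634*h^5 + 2.7889*h^4 + 36.3506*h^3 - 13.4602*h^2 + 16.2409)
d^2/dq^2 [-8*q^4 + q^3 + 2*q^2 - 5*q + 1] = -96*q^2 + 6*q + 4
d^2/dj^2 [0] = 0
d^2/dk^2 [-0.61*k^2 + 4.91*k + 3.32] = -1.22000000000000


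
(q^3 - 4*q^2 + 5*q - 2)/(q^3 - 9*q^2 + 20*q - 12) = (q - 1)/(q - 6)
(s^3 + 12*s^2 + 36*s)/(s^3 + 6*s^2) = (s + 6)/s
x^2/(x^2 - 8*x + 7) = x^2/(x^2 - 8*x + 7)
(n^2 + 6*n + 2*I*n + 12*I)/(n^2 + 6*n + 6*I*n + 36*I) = (n + 2*I)/(n + 6*I)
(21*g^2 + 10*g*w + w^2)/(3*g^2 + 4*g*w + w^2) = (7*g + w)/(g + w)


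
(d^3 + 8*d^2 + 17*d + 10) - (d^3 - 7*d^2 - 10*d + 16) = 15*d^2 + 27*d - 6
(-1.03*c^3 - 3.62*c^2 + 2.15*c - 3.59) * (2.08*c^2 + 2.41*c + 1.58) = -2.1424*c^5 - 10.0119*c^4 - 5.8796*c^3 - 8.0053*c^2 - 5.2549*c - 5.6722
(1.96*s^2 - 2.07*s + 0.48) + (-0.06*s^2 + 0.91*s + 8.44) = 1.9*s^2 - 1.16*s + 8.92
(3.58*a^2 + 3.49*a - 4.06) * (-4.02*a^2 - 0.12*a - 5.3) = -14.3916*a^4 - 14.4594*a^3 - 3.0716*a^2 - 18.0098*a + 21.518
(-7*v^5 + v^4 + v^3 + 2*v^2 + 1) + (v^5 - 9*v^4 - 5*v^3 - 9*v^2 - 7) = -6*v^5 - 8*v^4 - 4*v^3 - 7*v^2 - 6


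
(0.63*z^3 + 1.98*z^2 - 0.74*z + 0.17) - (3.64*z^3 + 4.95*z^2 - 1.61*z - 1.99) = -3.01*z^3 - 2.97*z^2 + 0.87*z + 2.16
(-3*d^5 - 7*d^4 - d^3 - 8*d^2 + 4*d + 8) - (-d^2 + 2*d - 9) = -3*d^5 - 7*d^4 - d^3 - 7*d^2 + 2*d + 17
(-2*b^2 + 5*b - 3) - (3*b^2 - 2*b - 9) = -5*b^2 + 7*b + 6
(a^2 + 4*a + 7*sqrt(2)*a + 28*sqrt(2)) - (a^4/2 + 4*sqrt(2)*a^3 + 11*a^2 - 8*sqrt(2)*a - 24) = -a^4/2 - 4*sqrt(2)*a^3 - 10*a^2 + 4*a + 15*sqrt(2)*a + 24 + 28*sqrt(2)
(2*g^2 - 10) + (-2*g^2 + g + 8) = g - 2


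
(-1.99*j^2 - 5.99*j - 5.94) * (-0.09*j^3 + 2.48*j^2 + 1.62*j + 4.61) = 0.1791*j^5 - 4.3961*j^4 - 17.5444*j^3 - 33.6089*j^2 - 37.2367*j - 27.3834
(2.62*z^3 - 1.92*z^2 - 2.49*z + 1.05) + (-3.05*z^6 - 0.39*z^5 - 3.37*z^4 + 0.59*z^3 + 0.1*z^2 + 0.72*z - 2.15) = -3.05*z^6 - 0.39*z^5 - 3.37*z^4 + 3.21*z^3 - 1.82*z^2 - 1.77*z - 1.1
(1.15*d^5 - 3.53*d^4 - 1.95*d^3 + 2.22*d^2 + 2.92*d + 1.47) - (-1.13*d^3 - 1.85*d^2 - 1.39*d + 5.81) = 1.15*d^5 - 3.53*d^4 - 0.82*d^3 + 4.07*d^2 + 4.31*d - 4.34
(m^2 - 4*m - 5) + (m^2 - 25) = 2*m^2 - 4*m - 30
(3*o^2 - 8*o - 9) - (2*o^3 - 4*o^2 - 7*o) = -2*o^3 + 7*o^2 - o - 9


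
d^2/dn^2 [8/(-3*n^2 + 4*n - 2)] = 16*(9*n^2 - 12*n - 4*(3*n - 2)^2 + 6)/(3*n^2 - 4*n + 2)^3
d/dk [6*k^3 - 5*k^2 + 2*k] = 18*k^2 - 10*k + 2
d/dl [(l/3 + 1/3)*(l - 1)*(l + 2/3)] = l^2 + 4*l/9 - 1/3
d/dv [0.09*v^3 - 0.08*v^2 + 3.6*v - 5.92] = 0.27*v^2 - 0.16*v + 3.6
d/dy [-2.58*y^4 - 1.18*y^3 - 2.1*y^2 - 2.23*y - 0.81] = -10.32*y^3 - 3.54*y^2 - 4.2*y - 2.23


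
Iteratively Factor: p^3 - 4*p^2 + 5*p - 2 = (p - 2)*(p^2 - 2*p + 1) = (p - 2)*(p - 1)*(p - 1)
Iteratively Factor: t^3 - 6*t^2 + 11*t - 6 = (t - 3)*(t^2 - 3*t + 2) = (t - 3)*(t - 2)*(t - 1)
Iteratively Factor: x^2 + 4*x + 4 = (x + 2)*(x + 2)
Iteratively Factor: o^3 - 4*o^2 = (o)*(o^2 - 4*o) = o*(o - 4)*(o)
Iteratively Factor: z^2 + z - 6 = (z + 3)*(z - 2)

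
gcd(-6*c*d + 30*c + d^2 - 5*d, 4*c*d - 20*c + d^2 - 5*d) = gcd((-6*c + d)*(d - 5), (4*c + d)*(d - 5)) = d - 5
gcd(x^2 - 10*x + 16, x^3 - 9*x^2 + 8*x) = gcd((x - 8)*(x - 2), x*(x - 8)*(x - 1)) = x - 8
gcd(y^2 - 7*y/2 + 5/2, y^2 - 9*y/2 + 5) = y - 5/2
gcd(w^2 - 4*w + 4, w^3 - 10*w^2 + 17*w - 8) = 1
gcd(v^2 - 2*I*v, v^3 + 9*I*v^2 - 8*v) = v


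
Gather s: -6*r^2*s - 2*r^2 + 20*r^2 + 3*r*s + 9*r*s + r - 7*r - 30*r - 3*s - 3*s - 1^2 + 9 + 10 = 18*r^2 - 36*r + s*(-6*r^2 + 12*r - 6) + 18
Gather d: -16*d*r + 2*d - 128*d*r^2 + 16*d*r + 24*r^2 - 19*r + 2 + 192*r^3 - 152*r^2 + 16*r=d*(2 - 128*r^2) + 192*r^3 - 128*r^2 - 3*r + 2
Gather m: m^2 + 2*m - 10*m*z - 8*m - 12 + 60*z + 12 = m^2 + m*(-10*z - 6) + 60*z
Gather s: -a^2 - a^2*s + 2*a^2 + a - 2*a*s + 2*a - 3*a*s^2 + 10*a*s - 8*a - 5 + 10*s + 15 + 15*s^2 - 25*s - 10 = a^2 - 5*a + s^2*(15 - 3*a) + s*(-a^2 + 8*a - 15)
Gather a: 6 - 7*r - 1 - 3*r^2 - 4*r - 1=-3*r^2 - 11*r + 4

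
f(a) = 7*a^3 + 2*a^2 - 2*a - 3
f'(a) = 21*a^2 + 4*a - 2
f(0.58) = -2.12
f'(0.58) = 7.38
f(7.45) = 2987.56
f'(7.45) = 1193.35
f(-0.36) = -2.35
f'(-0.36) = -0.72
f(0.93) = 2.50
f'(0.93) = 19.88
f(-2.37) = -80.21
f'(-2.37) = 106.47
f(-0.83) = -3.96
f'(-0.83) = 9.15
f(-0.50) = -2.38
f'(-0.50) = 1.25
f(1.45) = 19.65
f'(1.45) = 47.95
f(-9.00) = -4926.00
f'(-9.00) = 1663.00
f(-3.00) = -168.00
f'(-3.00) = 175.00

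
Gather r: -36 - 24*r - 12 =-24*r - 48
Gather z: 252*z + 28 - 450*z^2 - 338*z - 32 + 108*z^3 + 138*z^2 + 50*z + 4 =108*z^3 - 312*z^2 - 36*z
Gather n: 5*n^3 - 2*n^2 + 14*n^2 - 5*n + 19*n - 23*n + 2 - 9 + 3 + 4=5*n^3 + 12*n^2 - 9*n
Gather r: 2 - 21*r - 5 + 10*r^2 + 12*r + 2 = 10*r^2 - 9*r - 1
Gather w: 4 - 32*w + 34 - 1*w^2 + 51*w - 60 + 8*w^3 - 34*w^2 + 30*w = 8*w^3 - 35*w^2 + 49*w - 22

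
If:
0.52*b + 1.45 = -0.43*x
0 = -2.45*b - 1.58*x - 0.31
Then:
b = 9.30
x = -14.62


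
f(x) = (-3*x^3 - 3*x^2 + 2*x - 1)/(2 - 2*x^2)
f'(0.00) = 1.00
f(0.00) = -0.50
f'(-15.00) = 1.50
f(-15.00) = -21.02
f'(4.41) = 1.42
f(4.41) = 8.34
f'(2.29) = 0.82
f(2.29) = 5.68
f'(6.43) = 1.47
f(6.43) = 11.27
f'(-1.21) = 18.25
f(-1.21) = 2.69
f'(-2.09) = 2.00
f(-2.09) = -1.35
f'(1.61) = -1.75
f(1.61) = 5.68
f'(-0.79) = 18.12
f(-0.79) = -3.95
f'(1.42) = -5.46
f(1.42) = 6.30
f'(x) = 4*x*(-3*x^3 - 3*x^2 + 2*x - 1)/(2 - 2*x^2)^2 + (-9*x^2 - 6*x + 2)/(2 - 2*x^2)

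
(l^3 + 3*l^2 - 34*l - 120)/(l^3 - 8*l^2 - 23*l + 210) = (l + 4)/(l - 7)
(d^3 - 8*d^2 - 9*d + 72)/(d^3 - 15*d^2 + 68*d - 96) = (d + 3)/(d - 4)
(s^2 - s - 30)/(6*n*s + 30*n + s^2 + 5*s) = (s - 6)/(6*n + s)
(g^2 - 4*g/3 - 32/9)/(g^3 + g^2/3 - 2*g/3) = (9*g^2 - 12*g - 32)/(3*g*(3*g^2 + g - 2))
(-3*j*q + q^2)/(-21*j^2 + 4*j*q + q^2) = q/(7*j + q)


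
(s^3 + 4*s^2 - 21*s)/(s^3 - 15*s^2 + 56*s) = (s^2 + 4*s - 21)/(s^2 - 15*s + 56)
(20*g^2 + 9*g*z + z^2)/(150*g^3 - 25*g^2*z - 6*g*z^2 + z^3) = (4*g + z)/(30*g^2 - 11*g*z + z^2)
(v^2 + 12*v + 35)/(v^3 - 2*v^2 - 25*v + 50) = (v + 7)/(v^2 - 7*v + 10)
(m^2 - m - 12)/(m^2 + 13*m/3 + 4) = 3*(m - 4)/(3*m + 4)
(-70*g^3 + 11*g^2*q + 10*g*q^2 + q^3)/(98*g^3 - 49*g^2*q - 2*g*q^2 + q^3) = (5*g + q)/(-7*g + q)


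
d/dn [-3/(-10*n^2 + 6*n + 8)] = 3*(3 - 10*n)/(2*(-5*n^2 + 3*n + 4)^2)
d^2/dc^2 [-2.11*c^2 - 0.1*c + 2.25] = -4.22000000000000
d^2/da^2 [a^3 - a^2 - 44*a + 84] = 6*a - 2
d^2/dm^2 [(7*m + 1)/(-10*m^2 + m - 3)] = 2*(-(7*m + 1)*(20*m - 1)^2 + 3*(70*m + 1)*(10*m^2 - m + 3))/(10*m^2 - m + 3)^3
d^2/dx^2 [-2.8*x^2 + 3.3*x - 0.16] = -5.60000000000000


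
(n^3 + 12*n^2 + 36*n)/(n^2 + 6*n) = n + 6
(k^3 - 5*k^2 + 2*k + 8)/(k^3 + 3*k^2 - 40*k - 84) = (k^3 - 5*k^2 + 2*k + 8)/(k^3 + 3*k^2 - 40*k - 84)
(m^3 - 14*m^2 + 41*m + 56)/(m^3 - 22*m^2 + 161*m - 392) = (m + 1)/(m - 7)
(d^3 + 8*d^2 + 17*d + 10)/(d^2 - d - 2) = (d^2 + 7*d + 10)/(d - 2)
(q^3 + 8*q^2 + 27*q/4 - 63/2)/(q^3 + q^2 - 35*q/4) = (2*q^2 + 9*q - 18)/(q*(2*q - 5))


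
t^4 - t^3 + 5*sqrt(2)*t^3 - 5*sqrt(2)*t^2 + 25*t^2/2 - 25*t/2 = t*(t - 1)*(t + 5*sqrt(2)/2)^2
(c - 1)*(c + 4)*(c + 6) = c^3 + 9*c^2 + 14*c - 24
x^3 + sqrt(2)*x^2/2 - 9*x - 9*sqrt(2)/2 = (x - 3)*(x + 3)*(x + sqrt(2)/2)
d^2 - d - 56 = (d - 8)*(d + 7)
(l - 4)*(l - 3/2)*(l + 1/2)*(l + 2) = l^4 - 3*l^3 - 27*l^2/4 + 19*l/2 + 6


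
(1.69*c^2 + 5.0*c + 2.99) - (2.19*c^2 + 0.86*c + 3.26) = -0.5*c^2 + 4.14*c - 0.27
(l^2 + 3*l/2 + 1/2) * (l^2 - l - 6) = l^4 + l^3/2 - 7*l^2 - 19*l/2 - 3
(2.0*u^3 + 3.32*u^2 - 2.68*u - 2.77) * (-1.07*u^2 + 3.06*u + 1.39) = -2.14*u^5 + 2.5676*u^4 + 15.8068*u^3 - 0.622100000000001*u^2 - 12.2014*u - 3.8503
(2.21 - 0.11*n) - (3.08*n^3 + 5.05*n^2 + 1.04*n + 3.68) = -3.08*n^3 - 5.05*n^2 - 1.15*n - 1.47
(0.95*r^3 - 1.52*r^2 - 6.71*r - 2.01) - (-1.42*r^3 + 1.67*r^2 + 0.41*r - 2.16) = 2.37*r^3 - 3.19*r^2 - 7.12*r + 0.15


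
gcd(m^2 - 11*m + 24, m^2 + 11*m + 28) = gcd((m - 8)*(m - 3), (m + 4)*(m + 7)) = 1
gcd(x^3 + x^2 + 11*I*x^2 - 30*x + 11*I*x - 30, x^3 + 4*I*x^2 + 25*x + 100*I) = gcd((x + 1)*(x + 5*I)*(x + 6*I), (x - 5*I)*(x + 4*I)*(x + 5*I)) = x + 5*I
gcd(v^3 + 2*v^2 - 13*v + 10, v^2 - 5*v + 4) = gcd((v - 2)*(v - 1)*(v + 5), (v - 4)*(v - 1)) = v - 1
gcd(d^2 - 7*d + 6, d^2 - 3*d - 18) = d - 6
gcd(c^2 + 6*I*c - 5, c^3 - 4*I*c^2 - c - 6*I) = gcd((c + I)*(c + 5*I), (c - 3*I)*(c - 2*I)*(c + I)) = c + I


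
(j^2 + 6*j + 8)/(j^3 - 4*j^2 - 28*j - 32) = (j + 4)/(j^2 - 6*j - 16)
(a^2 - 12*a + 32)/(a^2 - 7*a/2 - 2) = 2*(a - 8)/(2*a + 1)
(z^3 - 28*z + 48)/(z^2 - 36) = (z^2 - 6*z + 8)/(z - 6)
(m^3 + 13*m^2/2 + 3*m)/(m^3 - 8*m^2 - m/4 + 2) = 2*m*(m + 6)/(2*m^2 - 17*m + 8)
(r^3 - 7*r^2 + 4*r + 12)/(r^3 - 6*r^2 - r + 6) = (r - 2)/(r - 1)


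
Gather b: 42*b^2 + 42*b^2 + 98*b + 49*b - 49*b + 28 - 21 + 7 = 84*b^2 + 98*b + 14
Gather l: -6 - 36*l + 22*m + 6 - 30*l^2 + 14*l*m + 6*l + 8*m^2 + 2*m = -30*l^2 + l*(14*m - 30) + 8*m^2 + 24*m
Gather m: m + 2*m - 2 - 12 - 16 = 3*m - 30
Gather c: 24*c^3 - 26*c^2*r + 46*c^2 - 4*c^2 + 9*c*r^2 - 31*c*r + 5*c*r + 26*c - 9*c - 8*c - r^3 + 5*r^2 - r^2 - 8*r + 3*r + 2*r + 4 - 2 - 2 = 24*c^3 + c^2*(42 - 26*r) + c*(9*r^2 - 26*r + 9) - r^3 + 4*r^2 - 3*r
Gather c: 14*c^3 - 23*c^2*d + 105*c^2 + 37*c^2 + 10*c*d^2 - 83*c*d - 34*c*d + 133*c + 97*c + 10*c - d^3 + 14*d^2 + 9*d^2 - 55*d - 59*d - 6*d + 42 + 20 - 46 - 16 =14*c^3 + c^2*(142 - 23*d) + c*(10*d^2 - 117*d + 240) - d^3 + 23*d^2 - 120*d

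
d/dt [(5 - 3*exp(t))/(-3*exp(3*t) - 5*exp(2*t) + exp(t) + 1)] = (-(3*exp(t) - 5)*(9*exp(2*t) + 10*exp(t) - 1) + 9*exp(3*t) + 15*exp(2*t) - 3*exp(t) - 3)*exp(t)/(3*exp(3*t) + 5*exp(2*t) - exp(t) - 1)^2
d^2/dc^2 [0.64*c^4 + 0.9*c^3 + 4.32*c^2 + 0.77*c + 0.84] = 7.68*c^2 + 5.4*c + 8.64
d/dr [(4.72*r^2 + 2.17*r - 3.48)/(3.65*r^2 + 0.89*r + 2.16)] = (-3.7197*r^2 + 45.7944*r + 7.7844)/(13.3225*r^4 + 6.497*r^3 + 16.5601*r^2 + 3.8448*r + 4.6656)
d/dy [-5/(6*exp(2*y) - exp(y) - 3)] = (60*exp(y) - 5)*exp(y)/(-6*exp(2*y) + exp(y) + 3)^2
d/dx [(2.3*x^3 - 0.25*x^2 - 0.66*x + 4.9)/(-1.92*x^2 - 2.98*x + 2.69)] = (-4.416*x^4 - 13.708*x^3 + 18.0388*x^2 + 17.471*x + 12.8266)/(3.6864*x^4 + 11.4432*x^3 - 1.4492*x^2 - 16.0324*x + 7.2361)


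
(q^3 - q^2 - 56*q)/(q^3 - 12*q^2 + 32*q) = (q + 7)/(q - 4)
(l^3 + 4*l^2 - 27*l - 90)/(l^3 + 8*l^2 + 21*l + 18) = (l^2 + l - 30)/(l^2 + 5*l + 6)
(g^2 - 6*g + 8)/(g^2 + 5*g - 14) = (g - 4)/(g + 7)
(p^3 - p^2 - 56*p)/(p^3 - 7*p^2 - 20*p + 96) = p*(p + 7)/(p^2 + p - 12)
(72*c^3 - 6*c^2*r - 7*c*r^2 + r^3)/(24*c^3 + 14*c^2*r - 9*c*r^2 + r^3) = (3*c + r)/(c + r)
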